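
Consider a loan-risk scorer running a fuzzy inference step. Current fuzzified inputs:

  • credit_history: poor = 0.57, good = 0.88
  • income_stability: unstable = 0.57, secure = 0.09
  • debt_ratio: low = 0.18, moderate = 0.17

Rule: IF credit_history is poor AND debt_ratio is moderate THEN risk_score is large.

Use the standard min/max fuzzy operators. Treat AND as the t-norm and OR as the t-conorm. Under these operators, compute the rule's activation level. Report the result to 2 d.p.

firing strength: poor=0.57, moderate=0.17; AND[min(a, b)] → w = 0.17

0.17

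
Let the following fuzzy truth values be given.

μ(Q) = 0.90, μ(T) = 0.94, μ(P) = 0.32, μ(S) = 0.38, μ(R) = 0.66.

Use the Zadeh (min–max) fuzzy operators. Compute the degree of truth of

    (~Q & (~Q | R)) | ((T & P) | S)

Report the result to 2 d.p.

~Q = 1 − 0.90 = 0.10
~Q = 1 − 0.90 = 0.10
~Q | R = max(a, b) on (0.10, 0.66) = 0.66
~Q & (~Q | R) = min(a, b) on (0.10, 0.66) = 0.10
T & P = min(a, b) on (0.94, 0.32) = 0.32
(T & P) | S = max(a, b) on (0.32, 0.38) = 0.38
(~Q & (~Q | R)) | ((T & P) | S) = max(a, b) on (0.10, 0.38) = 0.38

0.38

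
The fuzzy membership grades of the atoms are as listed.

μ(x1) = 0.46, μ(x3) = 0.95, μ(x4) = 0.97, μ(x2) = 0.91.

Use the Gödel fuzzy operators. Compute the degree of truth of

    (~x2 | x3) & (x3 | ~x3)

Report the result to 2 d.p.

0.95

~x2 = 1 − 0.91 = 0.09
~x2 | x3 = max(a, b) on (0.09, 0.95) = 0.95
~x3 = 1 − 0.95 = 0.05
x3 | ~x3 = max(a, b) on (0.95, 0.05) = 0.95
(~x2 | x3) & (x3 | ~x3) = min(a, b) on (0.95, 0.95) = 0.95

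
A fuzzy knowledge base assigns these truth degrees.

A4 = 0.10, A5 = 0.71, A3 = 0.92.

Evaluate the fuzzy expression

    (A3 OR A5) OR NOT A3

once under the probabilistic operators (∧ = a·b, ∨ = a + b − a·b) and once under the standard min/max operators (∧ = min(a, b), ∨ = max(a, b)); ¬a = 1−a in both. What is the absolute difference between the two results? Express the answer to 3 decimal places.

0.059

Under probabilistic:
  A3 OR A5 = a + b − a·b on (0.9200, 0.7100) = 0.9768
  NOT A3 = 1 − 0.9200 = 0.0800
  (A3 OR A5) OR NOT A3 = a + b − a·b on (0.9768, 0.0800) = 0.9787
  → value = 0.9787
Under standard min/max:
  A3 OR A5 = max(a, b) on (0.92, 0.71) = 0.92
  NOT A3 = 1 − 0.92 = 0.08
  (A3 OR A5) OR NOT A3 = max(a, b) on (0.92, 0.08) = 0.92
  → value = 0.9200
|0.9787 − 0.9200| = 0.059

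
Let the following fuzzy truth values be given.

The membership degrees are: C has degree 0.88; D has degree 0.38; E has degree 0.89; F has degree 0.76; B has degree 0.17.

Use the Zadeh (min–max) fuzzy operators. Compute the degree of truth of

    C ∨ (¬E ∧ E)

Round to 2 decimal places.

¬E = 1 − 0.89 = 0.11
¬E ∧ E = min(a, b) on (0.11, 0.89) = 0.11
C ∨ (¬E ∧ E) = max(a, b) on (0.88, 0.11) = 0.88

0.88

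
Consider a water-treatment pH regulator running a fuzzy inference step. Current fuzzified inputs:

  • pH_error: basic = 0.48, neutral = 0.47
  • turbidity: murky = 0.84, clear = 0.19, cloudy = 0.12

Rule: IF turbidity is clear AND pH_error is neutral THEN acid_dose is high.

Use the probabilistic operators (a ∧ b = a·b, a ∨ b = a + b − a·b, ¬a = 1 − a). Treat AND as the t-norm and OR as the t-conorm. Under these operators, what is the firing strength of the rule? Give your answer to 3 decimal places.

0.089

firing strength: clear=0.19, neutral=0.47; AND[a·b] → w = 0.0893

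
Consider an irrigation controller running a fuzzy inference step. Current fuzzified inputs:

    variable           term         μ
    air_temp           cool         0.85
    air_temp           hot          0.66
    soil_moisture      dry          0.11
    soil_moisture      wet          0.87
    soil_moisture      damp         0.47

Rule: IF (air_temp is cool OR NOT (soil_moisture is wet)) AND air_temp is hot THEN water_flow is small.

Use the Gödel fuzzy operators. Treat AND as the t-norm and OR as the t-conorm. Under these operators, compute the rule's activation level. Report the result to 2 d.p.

0.66

firing strength: (cool=0.85 OR ¬wet=1−0.87=0.13) = 0.85; AND[min(a, b)] with hot=0.66 → w = 0.66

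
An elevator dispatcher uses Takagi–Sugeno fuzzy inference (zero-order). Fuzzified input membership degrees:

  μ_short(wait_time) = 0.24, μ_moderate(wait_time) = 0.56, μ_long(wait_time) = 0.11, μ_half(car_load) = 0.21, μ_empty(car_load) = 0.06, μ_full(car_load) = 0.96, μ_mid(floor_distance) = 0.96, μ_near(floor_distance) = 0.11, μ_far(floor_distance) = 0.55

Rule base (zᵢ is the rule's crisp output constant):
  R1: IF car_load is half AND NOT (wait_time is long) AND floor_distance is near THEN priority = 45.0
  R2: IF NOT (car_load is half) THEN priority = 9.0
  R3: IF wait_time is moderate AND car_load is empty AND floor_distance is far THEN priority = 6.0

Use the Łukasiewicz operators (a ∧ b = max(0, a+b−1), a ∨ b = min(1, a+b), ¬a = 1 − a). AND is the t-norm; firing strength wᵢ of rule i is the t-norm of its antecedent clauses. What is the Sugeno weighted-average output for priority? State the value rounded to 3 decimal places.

9.000

R1 (z=45.0): half=0.21, ¬long=1−0.11=0.89, near=0.11; AND[max(0, a+b−1)] → w = 0.00
R2 (z=9.0): ¬half=1−0.21=0.79 → w = 0.79
R3 (z=6.0): moderate=0.56, empty=0.06, far=0.55; AND[max(0, a+b−1)] → w = 0.00
Weighted average = (0.00·45.0 + 0.79·9.0 + 0.00·6.0) / (0.00 + 0.79 + 0.00)
  = 7.1100 / 0.7900 = 9.000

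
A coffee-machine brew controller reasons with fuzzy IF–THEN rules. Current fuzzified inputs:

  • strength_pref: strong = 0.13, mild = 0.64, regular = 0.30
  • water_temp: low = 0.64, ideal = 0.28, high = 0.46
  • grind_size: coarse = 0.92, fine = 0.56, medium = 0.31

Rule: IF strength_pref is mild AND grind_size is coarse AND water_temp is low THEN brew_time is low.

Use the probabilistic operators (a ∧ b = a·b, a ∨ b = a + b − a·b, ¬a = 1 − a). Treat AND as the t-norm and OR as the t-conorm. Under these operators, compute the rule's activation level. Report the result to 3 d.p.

0.377

firing strength: mild=0.64, coarse=0.92, low=0.64; AND[a·b] → w = 0.3768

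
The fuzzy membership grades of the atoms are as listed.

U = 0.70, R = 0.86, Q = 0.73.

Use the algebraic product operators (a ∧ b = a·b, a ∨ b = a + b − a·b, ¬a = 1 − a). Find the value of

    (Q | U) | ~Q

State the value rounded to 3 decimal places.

Q | U = a + b − a·b on (0.7300, 0.7000) = 0.9190
~Q = 1 − 0.7300 = 0.2700
(Q | U) | ~Q = a + b − a·b on (0.9190, 0.2700) = 0.9409

0.941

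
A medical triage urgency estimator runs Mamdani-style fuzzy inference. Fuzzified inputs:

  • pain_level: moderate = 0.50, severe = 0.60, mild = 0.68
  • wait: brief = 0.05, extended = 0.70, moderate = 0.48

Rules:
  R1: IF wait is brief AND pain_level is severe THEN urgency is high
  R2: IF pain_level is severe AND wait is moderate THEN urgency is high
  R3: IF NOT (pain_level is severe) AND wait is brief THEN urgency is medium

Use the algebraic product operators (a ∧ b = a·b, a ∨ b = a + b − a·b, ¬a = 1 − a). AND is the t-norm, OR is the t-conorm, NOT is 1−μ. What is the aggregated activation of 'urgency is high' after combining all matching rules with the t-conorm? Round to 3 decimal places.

0.309

R1: brief=0.05, severe=0.60; AND[a·b] → w = 0.0300
R2: severe=0.60, moderate=0.48; AND[a·b] → w = 0.2880
R3: ¬severe=1−0.60=0.40, brief=0.05; AND[a·b] → w = 0.0200
Rules with consequent 'high': {R1, R2} → strengths 0.0300, 0.2880
Aggregate via t-conorm [a + b − a·b]: 0.3094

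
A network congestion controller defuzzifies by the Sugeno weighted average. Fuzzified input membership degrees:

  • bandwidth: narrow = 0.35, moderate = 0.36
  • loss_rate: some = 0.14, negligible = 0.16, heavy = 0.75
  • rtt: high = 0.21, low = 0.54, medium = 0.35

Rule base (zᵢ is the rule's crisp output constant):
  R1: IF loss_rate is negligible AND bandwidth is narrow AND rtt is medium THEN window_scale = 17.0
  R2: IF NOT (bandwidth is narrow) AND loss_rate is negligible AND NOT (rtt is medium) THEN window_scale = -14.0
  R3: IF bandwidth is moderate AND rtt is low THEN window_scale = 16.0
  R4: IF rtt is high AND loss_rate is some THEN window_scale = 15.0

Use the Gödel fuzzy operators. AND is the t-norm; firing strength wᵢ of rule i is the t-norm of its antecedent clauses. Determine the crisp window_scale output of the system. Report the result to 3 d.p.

10.171

R1 (z=17.0): negligible=0.16, narrow=0.35, medium=0.35; AND[min(a, b)] → w = 0.16
R2 (z=-14.0): ¬narrow=1−0.35=0.65, negligible=0.16, ¬medium=1−0.35=0.65; AND[min(a, b)] → w = 0.16
R3 (z=16.0): moderate=0.36, low=0.54; AND[min(a, b)] → w = 0.36
R4 (z=15.0): high=0.21, some=0.14; AND[min(a, b)] → w = 0.14
Weighted average = (0.16·17.0 + 0.16·-14.0 + 0.36·16.0 + 0.14·15.0) / (0.16 + 0.16 + 0.36 + 0.14)
  = 8.3400 / 0.8200 = 10.171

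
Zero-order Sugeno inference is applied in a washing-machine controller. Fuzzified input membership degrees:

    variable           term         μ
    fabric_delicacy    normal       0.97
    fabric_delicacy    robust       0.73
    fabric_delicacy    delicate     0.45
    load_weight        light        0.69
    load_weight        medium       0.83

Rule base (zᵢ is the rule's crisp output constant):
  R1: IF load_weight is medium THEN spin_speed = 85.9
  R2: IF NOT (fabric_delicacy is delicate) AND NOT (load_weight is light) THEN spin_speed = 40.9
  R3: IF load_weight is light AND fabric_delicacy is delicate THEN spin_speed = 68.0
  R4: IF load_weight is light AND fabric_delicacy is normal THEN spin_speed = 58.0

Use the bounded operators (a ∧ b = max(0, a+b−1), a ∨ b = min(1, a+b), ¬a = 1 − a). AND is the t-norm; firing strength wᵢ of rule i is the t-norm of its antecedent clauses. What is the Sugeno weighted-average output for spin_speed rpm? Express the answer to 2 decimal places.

R1 (z=85.9): medium=0.83 → w = 0.83
R2 (z=40.9): ¬delicate=1−0.45=0.55, ¬light=1−0.69=0.31; AND[max(0, a+b−1)] → w = 0.00
R3 (z=68.0): light=0.69, delicate=0.45; AND[max(0, a+b−1)] → w = 0.14
R4 (z=58.0): light=0.69, normal=0.97; AND[max(0, a+b−1)] → w = 0.66
Weighted average = (0.83·85.9 + 0.00·40.9 + 0.14·68.0 + 0.66·58.0) / (0.83 + 0.00 + 0.14 + 0.66)
  = 119.0970 / 1.6300 = 73.07

73.07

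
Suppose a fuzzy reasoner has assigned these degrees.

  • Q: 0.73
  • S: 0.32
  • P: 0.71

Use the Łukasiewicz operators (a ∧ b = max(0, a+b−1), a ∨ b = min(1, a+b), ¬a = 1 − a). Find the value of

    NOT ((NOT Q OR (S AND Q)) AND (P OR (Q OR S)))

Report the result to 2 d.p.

0.68

NOT Q = 1 − 0.73 = 0.27
S AND Q = max(0, a+b−1) on (0.32, 0.73) = 0.05
NOT Q OR (S AND Q) = min(1, a+b) on (0.27, 0.05) = 0.32
Q OR S = min(1, a+b) on (0.73, 0.32) = 1.00
P OR (Q OR S) = min(1, a+b) on (0.71, 1.00) = 1.00
(NOT Q OR (S AND Q)) AND (P OR (Q OR S)) = max(0, a+b−1) on (0.32, 1.00) = 0.32
NOT ((NOT Q OR (S AND Q)) AND (P OR (Q OR S))) = 1 − 0.32 = 0.68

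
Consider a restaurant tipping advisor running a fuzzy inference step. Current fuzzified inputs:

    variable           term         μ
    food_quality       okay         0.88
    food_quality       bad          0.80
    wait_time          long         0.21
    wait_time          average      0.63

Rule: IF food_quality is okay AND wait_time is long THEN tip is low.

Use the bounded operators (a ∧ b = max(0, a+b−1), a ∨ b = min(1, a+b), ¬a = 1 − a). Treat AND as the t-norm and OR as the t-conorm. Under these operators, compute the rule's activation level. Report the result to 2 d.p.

0.09

firing strength: okay=0.88, long=0.21; AND[max(0, a+b−1)] → w = 0.09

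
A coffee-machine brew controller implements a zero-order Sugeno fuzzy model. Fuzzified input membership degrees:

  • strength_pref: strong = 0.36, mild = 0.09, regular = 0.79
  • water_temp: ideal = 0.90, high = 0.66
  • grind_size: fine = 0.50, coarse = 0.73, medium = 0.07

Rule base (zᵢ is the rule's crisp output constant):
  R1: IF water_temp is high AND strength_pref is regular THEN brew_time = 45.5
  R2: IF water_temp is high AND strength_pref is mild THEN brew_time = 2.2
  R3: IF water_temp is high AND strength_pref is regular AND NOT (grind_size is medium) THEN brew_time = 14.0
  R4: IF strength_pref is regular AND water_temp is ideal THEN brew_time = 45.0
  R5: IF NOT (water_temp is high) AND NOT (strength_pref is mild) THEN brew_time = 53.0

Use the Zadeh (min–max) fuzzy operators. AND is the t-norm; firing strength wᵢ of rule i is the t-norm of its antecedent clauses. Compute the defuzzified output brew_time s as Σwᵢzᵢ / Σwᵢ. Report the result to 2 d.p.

R1 (z=45.5): high=0.66, regular=0.79; AND[min(a, b)] → w = 0.66
R2 (z=2.2): high=0.66, mild=0.09; AND[min(a, b)] → w = 0.09
R3 (z=14.0): high=0.66, regular=0.79, ¬medium=1−0.07=0.93; AND[min(a, b)] → w = 0.66
R4 (z=45.0): regular=0.79, ideal=0.90; AND[min(a, b)] → w = 0.79
R5 (z=53.0): ¬high=1−0.66=0.34, ¬mild=1−0.09=0.91; AND[min(a, b)] → w = 0.34
Weighted average = (0.66·45.5 + 0.09·2.2 + 0.66·14.0 + 0.79·45.0 + 0.34·53.0) / (0.66 + 0.09 + 0.66 + 0.79 + 0.34)
  = 93.0380 / 2.5400 = 36.63

36.63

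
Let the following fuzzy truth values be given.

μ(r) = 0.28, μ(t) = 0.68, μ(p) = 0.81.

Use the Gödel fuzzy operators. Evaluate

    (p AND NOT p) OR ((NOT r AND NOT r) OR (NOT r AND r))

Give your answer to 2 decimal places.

0.72

NOT p = 1 − 0.81 = 0.19
p AND NOT p = min(a, b) on (0.81, 0.19) = 0.19
NOT r = 1 − 0.28 = 0.72
NOT r = 1 − 0.28 = 0.72
NOT r AND NOT r = min(a, b) on (0.72, 0.72) = 0.72
NOT r = 1 − 0.28 = 0.72
NOT r AND r = min(a, b) on (0.72, 0.28) = 0.28
(NOT r AND NOT r) OR (NOT r AND r) = max(a, b) on (0.72, 0.28) = 0.72
(p AND NOT p) OR ((NOT r AND NOT r) OR (NOT r AND r)) = max(a, b) on (0.19, 0.72) = 0.72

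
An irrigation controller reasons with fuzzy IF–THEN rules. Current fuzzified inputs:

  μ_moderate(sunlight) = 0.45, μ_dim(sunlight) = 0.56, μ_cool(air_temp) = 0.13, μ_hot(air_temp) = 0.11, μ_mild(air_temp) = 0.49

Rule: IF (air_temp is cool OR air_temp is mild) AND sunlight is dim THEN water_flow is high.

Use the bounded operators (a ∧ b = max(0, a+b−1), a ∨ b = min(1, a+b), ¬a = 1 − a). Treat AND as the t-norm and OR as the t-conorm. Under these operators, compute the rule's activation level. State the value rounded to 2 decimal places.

firing strength: (cool=0.13 OR mild=0.49) = 0.62; AND[max(0, a+b−1)] with dim=0.56 → w = 0.18

0.18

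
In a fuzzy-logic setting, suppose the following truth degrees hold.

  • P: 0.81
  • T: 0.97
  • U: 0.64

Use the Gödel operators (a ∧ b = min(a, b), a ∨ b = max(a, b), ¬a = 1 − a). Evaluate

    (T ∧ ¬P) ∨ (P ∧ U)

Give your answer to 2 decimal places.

0.64

¬P = 1 − 0.81 = 0.19
T ∧ ¬P = min(a, b) on (0.97, 0.19) = 0.19
P ∧ U = min(a, b) on (0.81, 0.64) = 0.64
(T ∧ ¬P) ∨ (P ∧ U) = max(a, b) on (0.19, 0.64) = 0.64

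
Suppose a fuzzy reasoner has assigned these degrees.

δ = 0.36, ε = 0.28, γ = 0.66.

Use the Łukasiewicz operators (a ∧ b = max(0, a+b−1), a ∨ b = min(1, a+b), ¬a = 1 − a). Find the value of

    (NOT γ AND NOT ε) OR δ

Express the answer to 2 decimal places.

NOT γ = 1 − 0.66 = 0.34
NOT ε = 1 − 0.28 = 0.72
NOT γ AND NOT ε = max(0, a+b−1) on (0.34, 0.72) = 0.06
(NOT γ AND NOT ε) OR δ = min(1, a+b) on (0.06, 0.36) = 0.42

0.42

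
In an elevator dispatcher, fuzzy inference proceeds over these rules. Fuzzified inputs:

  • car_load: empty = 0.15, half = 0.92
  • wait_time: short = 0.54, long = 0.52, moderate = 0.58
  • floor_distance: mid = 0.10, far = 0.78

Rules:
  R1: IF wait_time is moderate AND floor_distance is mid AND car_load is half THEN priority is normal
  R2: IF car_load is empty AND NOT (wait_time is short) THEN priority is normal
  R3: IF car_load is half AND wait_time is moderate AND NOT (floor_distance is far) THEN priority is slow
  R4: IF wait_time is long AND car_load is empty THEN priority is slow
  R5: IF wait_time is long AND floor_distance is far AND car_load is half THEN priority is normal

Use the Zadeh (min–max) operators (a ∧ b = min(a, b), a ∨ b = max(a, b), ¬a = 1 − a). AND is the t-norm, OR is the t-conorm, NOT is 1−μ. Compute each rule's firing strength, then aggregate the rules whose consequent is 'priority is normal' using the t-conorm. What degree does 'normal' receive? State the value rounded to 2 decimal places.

0.52

R1: moderate=0.58, mid=0.10, half=0.92; AND[min(a, b)] → w = 0.10
R2: empty=0.15, ¬short=1−0.54=0.46; AND[min(a, b)] → w = 0.15
R3: half=0.92, moderate=0.58, ¬far=1−0.78=0.22; AND[min(a, b)] → w = 0.22
R4: long=0.52, empty=0.15; AND[min(a, b)] → w = 0.15
R5: long=0.52, far=0.78, half=0.92; AND[min(a, b)] → w = 0.52
Rules with consequent 'normal': {R1, R2, R5} → strengths 0.10, 0.15, 0.52
Aggregate via t-conorm [max(a, b)]: 0.52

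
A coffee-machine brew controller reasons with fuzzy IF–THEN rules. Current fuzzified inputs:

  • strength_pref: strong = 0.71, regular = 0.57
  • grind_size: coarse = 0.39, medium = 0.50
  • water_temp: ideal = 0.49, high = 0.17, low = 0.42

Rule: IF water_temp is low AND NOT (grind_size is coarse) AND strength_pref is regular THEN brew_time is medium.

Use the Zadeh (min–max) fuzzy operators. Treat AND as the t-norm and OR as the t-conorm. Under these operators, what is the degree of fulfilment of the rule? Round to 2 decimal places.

0.42

firing strength: low=0.42, ¬coarse=1−0.39=0.61, regular=0.57; AND[min(a, b)] → w = 0.42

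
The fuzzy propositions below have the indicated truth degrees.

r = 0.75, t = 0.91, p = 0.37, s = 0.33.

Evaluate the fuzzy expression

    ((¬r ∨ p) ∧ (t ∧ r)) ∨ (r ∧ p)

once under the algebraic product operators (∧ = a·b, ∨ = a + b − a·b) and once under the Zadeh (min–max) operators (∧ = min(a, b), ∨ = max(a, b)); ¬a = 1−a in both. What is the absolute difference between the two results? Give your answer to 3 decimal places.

Under algebraic product:
  ¬r = 1 − 0.7500 = 0.2500
  ¬r ∨ p = a + b − a·b on (0.2500, 0.3700) = 0.5275
  t ∧ r = a·b on (0.9100, 0.7500) = 0.6825
  (¬r ∨ p) ∧ (t ∧ r) = a·b on (0.5275, 0.6825) = 0.3600
  r ∧ p = a·b on (0.7500, 0.3700) = 0.2775
  ((¬r ∨ p) ∧ (t ∧ r)) ∨ (r ∧ p) = a + b − a·b on (0.3600, 0.2775) = 0.5376
  → value = 0.5376
Under Zadeh (min–max):
  ¬r = 1 − 0.75 = 0.25
  ¬r ∨ p = max(a, b) on (0.25, 0.37) = 0.37
  t ∧ r = min(a, b) on (0.91, 0.75) = 0.75
  (¬r ∨ p) ∧ (t ∧ r) = min(a, b) on (0.37, 0.75) = 0.37
  r ∧ p = min(a, b) on (0.75, 0.37) = 0.37
  ((¬r ∨ p) ∧ (t ∧ r)) ∨ (r ∧ p) = max(a, b) on (0.37, 0.37) = 0.37
  → value = 0.3700
|0.5376 − 0.3700| = 0.168

0.168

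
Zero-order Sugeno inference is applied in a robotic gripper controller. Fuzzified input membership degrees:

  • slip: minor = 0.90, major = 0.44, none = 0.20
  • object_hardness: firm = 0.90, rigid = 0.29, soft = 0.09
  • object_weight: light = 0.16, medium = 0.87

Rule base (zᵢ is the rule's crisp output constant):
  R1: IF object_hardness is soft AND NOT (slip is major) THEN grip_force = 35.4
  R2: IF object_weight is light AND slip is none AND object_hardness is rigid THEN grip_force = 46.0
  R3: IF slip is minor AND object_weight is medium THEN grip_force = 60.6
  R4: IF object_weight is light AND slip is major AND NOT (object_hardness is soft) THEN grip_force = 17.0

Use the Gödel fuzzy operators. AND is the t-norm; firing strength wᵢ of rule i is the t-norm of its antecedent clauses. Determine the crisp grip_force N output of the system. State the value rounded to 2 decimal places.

51.55

R1 (z=35.4): soft=0.09, ¬major=1−0.44=0.56; AND[min(a, b)] → w = 0.09
R2 (z=46.0): light=0.16, none=0.20, rigid=0.29; AND[min(a, b)] → w = 0.16
R3 (z=60.6): minor=0.90, medium=0.87; AND[min(a, b)] → w = 0.87
R4 (z=17.0): light=0.16, major=0.44, ¬soft=1−0.09=0.91; AND[min(a, b)] → w = 0.16
Weighted average = (0.09·35.4 + 0.16·46.0 + 0.87·60.6 + 0.16·17.0) / (0.09 + 0.16 + 0.87 + 0.16)
  = 65.9880 / 1.2800 = 51.55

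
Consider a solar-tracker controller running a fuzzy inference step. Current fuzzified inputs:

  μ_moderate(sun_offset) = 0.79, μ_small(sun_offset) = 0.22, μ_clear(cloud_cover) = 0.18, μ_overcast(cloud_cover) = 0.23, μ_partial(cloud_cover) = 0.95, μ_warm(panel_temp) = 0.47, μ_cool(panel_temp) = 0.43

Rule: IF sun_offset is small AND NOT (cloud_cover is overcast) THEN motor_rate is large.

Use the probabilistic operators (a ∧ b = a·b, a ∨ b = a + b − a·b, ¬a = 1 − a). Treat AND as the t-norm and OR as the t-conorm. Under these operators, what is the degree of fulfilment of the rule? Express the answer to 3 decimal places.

0.169

firing strength: small=0.22, ¬overcast=1−0.23=0.77; AND[a·b] → w = 0.1694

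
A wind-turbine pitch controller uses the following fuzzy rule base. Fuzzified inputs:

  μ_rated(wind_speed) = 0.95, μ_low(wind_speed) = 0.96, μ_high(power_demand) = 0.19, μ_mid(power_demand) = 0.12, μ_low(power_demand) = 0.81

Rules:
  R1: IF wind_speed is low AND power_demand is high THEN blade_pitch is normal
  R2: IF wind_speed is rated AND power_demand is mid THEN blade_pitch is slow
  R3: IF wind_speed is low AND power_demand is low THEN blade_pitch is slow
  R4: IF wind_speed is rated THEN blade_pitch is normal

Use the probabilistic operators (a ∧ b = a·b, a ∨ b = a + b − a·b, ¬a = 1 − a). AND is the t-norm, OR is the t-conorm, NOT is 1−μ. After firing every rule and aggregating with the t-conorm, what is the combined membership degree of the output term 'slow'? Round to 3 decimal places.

R1: low=0.96, high=0.19; AND[a·b] → w = 0.1824
R2: rated=0.95, mid=0.12; AND[a·b] → w = 0.1140
R3: low=0.96, low=0.81; AND[a·b] → w = 0.7776
R4: rated=0.95 → w = 0.9500
Rules with consequent 'slow': {R2, R3} → strengths 0.1140, 0.7776
Aggregate via t-conorm [a + b − a·b]: 0.8030

0.803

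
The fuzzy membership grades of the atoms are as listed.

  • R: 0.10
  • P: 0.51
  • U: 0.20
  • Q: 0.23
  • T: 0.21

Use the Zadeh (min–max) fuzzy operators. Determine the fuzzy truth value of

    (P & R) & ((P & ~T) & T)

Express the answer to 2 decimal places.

P & R = min(a, b) on (0.51, 0.10) = 0.10
~T = 1 − 0.21 = 0.79
P & ~T = min(a, b) on (0.51, 0.79) = 0.51
(P & ~T) & T = min(a, b) on (0.51, 0.21) = 0.21
(P & R) & ((P & ~T) & T) = min(a, b) on (0.10, 0.21) = 0.10

0.10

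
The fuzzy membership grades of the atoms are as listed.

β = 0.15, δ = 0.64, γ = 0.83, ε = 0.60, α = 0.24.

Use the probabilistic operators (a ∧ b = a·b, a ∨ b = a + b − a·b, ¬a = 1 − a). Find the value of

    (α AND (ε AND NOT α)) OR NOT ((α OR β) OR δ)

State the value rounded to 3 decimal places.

0.317

NOT α = 1 − 0.2400 = 0.7600
ε AND NOT α = a·b on (0.6000, 0.7600) = 0.4560
α AND (ε AND NOT α) = a·b on (0.2400, 0.4560) = 0.1094
α OR β = a + b − a·b on (0.2400, 0.1500) = 0.3540
(α OR β) OR δ = a + b − a·b on (0.3540, 0.6400) = 0.7674
NOT ((α OR β) OR δ) = 1 − 0.7674 = 0.2326
(α AND (ε AND NOT α)) OR NOT ((α OR β) OR δ) = a + b − a·b on (0.1094, 0.2326) = 0.3165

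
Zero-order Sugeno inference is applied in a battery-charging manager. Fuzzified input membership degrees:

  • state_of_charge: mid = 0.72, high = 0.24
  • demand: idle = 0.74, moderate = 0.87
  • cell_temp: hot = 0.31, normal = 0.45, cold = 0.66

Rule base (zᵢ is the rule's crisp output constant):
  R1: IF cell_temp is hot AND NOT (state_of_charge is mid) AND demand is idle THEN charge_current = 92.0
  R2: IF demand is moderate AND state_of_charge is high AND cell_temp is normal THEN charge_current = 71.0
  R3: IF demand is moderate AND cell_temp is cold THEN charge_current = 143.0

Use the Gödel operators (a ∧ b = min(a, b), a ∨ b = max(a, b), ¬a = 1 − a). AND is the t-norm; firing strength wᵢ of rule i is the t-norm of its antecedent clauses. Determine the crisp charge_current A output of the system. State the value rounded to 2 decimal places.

R1 (z=92.0): hot=0.31, ¬mid=1−0.72=0.28, idle=0.74; AND[min(a, b)] → w = 0.28
R2 (z=71.0): moderate=0.87, high=0.24, normal=0.45; AND[min(a, b)] → w = 0.24
R3 (z=143.0): moderate=0.87, cold=0.66; AND[min(a, b)] → w = 0.66
Weighted average = (0.28·92.0 + 0.24·71.0 + 0.66·143.0) / (0.28 + 0.24 + 0.66)
  = 137.1800 / 1.1800 = 116.25

116.25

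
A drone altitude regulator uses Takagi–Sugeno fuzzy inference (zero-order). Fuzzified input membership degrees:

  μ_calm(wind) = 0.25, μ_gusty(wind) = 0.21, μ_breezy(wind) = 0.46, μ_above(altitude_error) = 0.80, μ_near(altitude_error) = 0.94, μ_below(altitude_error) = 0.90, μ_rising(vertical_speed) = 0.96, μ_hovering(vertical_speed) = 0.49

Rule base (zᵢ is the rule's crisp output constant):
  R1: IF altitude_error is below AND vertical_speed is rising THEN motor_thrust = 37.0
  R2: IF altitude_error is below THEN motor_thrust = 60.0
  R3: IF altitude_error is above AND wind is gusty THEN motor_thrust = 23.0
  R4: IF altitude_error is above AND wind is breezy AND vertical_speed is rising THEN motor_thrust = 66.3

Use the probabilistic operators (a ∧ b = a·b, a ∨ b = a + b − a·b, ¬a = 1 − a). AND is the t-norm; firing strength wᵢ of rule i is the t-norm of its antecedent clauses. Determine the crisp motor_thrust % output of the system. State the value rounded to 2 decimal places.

49.56

R1 (z=37.0): below=0.90, rising=0.96; AND[a·b] → w = 0.8640
R2 (z=60.0): below=0.90 → w = 0.9000
R3 (z=23.0): above=0.80, gusty=0.21; AND[a·b] → w = 0.1680
R4 (z=66.3): above=0.80, breezy=0.46, rising=0.96; AND[a·b] → w = 0.3533
Weighted average = (0.8640·37.0 + 0.9000·60.0 + 0.1680·23.0 + 0.3533·66.3) / (0.8640 + 0.9000 + 0.1680 + 0.3533)
  = 113.2545 / 2.2853 = 49.56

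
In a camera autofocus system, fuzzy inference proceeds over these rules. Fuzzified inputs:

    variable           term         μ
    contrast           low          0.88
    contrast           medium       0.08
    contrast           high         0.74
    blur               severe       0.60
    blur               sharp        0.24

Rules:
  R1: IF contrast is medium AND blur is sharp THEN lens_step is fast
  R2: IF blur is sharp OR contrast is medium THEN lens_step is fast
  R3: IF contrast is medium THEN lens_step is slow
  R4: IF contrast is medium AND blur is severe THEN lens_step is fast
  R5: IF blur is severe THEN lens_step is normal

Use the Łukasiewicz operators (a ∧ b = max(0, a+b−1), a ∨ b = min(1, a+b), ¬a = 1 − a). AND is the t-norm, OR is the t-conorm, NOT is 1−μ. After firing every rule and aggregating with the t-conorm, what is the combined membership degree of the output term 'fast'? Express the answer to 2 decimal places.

R1: medium=0.08, sharp=0.24; AND[max(0, a+b−1)] → w = 0.00
R2: sharp=0.24, medium=0.08; OR[min(1, a+b)] → w = 0.32
R3: medium=0.08 → w = 0.08
R4: medium=0.08, severe=0.60; AND[max(0, a+b−1)] → w = 0.00
R5: severe=0.60 → w = 0.60
Rules with consequent 'fast': {R1, R2, R4} → strengths 0.00, 0.32, 0.00
Aggregate via t-conorm [min(1, a+b)]: 0.32

0.32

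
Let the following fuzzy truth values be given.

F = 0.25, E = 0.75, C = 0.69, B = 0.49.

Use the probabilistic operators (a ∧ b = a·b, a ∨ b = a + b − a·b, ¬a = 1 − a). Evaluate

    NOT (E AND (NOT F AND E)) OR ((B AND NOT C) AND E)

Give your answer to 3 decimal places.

0.626

NOT F = 1 − 0.2500 = 0.7500
NOT F AND E = a·b on (0.7500, 0.7500) = 0.5625
E AND (NOT F AND E) = a·b on (0.7500, 0.5625) = 0.4219
NOT (E AND (NOT F AND E)) = 1 − 0.4219 = 0.5781
NOT C = 1 − 0.6900 = 0.3100
B AND NOT C = a·b on (0.4900, 0.3100) = 0.1519
(B AND NOT C) AND E = a·b on (0.1519, 0.7500) = 0.1139
NOT (E AND (NOT F AND E)) OR ((B AND NOT C) AND E) = a + b − a·b on (0.5781, 0.1139) = 0.6262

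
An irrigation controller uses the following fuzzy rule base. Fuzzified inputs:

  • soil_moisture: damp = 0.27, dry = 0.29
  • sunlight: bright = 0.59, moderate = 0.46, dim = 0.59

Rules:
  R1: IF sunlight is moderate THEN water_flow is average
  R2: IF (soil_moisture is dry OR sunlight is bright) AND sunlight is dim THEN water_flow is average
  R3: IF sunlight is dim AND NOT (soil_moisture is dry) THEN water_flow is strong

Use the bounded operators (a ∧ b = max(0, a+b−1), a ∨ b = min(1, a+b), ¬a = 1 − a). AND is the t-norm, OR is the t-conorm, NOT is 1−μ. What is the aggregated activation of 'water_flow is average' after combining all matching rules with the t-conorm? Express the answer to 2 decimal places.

R1: moderate=0.46 → w = 0.46
R2: (dry=0.29 OR bright=0.59) = 0.88; AND[max(0, a+b−1)] with dim=0.59 → w = 0.47
R3: dim=0.59, ¬dry=1−0.29=0.71; AND[max(0, a+b−1)] → w = 0.30
Rules with consequent 'average': {R1, R2} → strengths 0.46, 0.47
Aggregate via t-conorm [min(1, a+b)]: 0.93

0.93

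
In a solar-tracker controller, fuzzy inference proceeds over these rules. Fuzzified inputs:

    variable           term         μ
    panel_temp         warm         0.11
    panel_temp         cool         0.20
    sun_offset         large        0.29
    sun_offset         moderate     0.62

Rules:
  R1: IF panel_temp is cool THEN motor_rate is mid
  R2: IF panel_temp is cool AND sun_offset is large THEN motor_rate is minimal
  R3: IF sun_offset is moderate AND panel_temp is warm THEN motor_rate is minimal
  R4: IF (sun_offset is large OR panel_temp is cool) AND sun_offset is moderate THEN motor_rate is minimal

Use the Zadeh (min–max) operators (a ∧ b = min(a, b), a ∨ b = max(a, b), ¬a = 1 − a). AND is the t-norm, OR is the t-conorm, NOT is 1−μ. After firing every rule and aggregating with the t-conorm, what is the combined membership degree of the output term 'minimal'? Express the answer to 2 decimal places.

0.29

R1: cool=0.20 → w = 0.20
R2: cool=0.20, large=0.29; AND[min(a, b)] → w = 0.20
R3: moderate=0.62, warm=0.11; AND[min(a, b)] → w = 0.11
R4: (large=0.29 OR cool=0.20) = 0.29; AND[min(a, b)] with moderate=0.62 → w = 0.29
Rules with consequent 'minimal': {R2, R3, R4} → strengths 0.20, 0.11, 0.29
Aggregate via t-conorm [max(a, b)]: 0.29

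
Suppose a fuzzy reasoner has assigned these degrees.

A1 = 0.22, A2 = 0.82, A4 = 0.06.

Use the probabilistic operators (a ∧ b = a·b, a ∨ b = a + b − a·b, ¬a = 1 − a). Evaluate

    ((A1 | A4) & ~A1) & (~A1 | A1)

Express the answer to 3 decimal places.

0.172

A1 | A4 = a + b − a·b on (0.2200, 0.0600) = 0.2668
~A1 = 1 − 0.2200 = 0.7800
(A1 | A4) & ~A1 = a·b on (0.2668, 0.7800) = 0.2081
~A1 = 1 − 0.2200 = 0.7800
~A1 | A1 = a + b − a·b on (0.7800, 0.2200) = 0.8284
((A1 | A4) & ~A1) & (~A1 | A1) = a·b on (0.2081, 0.8284) = 0.1724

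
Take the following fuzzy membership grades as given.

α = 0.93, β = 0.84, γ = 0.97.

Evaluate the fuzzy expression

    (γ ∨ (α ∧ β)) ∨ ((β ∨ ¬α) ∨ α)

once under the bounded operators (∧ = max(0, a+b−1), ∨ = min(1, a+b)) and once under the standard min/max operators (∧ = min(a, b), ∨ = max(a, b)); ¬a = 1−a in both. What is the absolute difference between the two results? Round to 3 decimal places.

0.030

Under bounded:
  α ∧ β = max(0, a+b−1) on (0.93, 0.84) = 0.77
  γ ∨ (α ∧ β) = min(1, a+b) on (0.97, 0.77) = 1.00
  ¬α = 1 − 0.93 = 0.07
  β ∨ ¬α = min(1, a+b) on (0.84, 0.07) = 0.91
  (β ∨ ¬α) ∨ α = min(1, a+b) on (0.91, 0.93) = 1.00
  (γ ∨ (α ∧ β)) ∨ ((β ∨ ¬α) ∨ α) = min(1, a+b) on (1.00, 1.00) = 1.00
  → value = 1.0000
Under standard min/max:
  α ∧ β = min(a, b) on (0.93, 0.84) = 0.84
  γ ∨ (α ∧ β) = max(a, b) on (0.97, 0.84) = 0.97
  ¬α = 1 − 0.93 = 0.07
  β ∨ ¬α = max(a, b) on (0.84, 0.07) = 0.84
  (β ∨ ¬α) ∨ α = max(a, b) on (0.84, 0.93) = 0.93
  (γ ∨ (α ∧ β)) ∨ ((β ∨ ¬α) ∨ α) = max(a, b) on (0.97, 0.93) = 0.97
  → value = 0.9700
|1.0000 − 0.9700| = 0.030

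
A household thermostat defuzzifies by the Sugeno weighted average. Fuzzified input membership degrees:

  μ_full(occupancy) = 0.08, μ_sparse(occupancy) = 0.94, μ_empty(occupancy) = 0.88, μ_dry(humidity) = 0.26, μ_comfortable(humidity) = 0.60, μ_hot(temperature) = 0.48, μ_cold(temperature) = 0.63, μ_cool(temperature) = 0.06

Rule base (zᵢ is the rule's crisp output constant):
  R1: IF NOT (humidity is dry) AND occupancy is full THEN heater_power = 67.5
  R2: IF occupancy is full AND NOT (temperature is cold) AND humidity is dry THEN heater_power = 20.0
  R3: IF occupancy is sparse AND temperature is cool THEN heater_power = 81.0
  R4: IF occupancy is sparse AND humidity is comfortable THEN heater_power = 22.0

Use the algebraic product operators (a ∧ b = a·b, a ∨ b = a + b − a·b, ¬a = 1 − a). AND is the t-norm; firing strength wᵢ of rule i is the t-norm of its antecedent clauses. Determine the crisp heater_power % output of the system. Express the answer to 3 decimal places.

30.738

R1 (z=67.5): ¬dry=1−0.26=0.74, full=0.08; AND[a·b] → w = 0.0592
R2 (z=20.0): full=0.08, ¬cold=1−0.63=0.37, dry=0.26; AND[a·b] → w = 0.0077
R3 (z=81.0): sparse=0.94, cool=0.06; AND[a·b] → w = 0.0564
R4 (z=22.0): sparse=0.94, comfortable=0.60; AND[a·b] → w = 0.5640
Weighted average = (0.0592·67.5 + 0.0077·20.0 + 0.0564·81.0 + 0.5640·22.0) / (0.0592 + 0.0077 + 0.0564 + 0.5640)
  = 21.1263 / 0.6873 = 30.738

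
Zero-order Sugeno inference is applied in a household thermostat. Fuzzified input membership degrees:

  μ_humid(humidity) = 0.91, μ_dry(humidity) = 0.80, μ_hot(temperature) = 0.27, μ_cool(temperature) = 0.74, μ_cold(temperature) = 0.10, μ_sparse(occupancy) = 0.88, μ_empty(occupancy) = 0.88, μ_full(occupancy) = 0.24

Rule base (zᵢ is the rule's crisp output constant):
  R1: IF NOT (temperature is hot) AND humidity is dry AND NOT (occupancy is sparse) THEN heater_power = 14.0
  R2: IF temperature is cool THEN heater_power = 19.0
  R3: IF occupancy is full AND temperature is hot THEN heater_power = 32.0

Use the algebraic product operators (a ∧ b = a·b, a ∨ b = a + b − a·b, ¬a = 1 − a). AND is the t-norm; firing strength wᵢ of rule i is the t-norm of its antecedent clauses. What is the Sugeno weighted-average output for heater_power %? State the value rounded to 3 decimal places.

19.562

R1 (z=14.0): ¬hot=1−0.27=0.73, dry=0.80, ¬sparse=1−0.88=0.12; AND[a·b] → w = 0.0701
R2 (z=19.0): cool=0.74 → w = 0.7400
R3 (z=32.0): full=0.24, hot=0.27; AND[a·b] → w = 0.0648
Weighted average = (0.0701·14.0 + 0.7400·19.0 + 0.0648·32.0) / (0.0701 + 0.7400 + 0.0648)
  = 17.1147 / 0.8749 = 19.562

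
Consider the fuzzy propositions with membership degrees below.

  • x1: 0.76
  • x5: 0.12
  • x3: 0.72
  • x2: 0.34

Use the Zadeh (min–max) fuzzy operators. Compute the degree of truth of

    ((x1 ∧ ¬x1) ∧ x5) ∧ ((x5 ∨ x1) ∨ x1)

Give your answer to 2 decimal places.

¬x1 = 1 − 0.76 = 0.24
x1 ∧ ¬x1 = min(a, b) on (0.76, 0.24) = 0.24
(x1 ∧ ¬x1) ∧ x5 = min(a, b) on (0.24, 0.12) = 0.12
x5 ∨ x1 = max(a, b) on (0.12, 0.76) = 0.76
(x5 ∨ x1) ∨ x1 = max(a, b) on (0.76, 0.76) = 0.76
((x1 ∧ ¬x1) ∧ x5) ∧ ((x5 ∨ x1) ∨ x1) = min(a, b) on (0.12, 0.76) = 0.12

0.12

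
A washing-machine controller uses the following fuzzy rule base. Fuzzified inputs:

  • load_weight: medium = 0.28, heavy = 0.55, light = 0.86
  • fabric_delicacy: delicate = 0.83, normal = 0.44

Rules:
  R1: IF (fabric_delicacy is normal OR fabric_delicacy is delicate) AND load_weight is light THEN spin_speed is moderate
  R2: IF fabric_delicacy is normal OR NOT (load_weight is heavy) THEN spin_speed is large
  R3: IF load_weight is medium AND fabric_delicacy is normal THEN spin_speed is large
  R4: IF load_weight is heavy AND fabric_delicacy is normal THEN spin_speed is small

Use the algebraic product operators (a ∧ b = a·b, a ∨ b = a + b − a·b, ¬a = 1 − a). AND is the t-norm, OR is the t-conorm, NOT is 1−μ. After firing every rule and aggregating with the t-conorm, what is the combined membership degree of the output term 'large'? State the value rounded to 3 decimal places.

0.730

R1: (normal=0.44 OR delicate=0.83) = 0.9048; AND[a·b] with light=0.86 → w = 0.7781
R2: normal=0.44, ¬heavy=1−0.55=0.45; OR[a + b − a·b] → w = 0.6920
R3: medium=0.28, normal=0.44; AND[a·b] → w = 0.1232
R4: heavy=0.55, normal=0.44; AND[a·b] → w = 0.2420
Rules with consequent 'large': {R2, R3} → strengths 0.6920, 0.1232
Aggregate via t-conorm [a + b − a·b]: 0.7299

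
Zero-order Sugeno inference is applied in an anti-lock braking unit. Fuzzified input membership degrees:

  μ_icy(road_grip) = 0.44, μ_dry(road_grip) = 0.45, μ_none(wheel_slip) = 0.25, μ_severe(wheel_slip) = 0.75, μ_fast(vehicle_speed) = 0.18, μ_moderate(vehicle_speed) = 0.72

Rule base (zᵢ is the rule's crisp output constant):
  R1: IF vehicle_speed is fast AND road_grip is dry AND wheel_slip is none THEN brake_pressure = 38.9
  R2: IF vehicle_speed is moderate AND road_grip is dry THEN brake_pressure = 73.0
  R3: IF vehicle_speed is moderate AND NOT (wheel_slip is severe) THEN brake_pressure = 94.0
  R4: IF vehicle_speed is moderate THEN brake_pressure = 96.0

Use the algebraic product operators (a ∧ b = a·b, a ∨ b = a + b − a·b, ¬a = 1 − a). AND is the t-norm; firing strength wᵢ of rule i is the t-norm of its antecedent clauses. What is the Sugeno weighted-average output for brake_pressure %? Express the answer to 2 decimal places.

R1 (z=38.9): fast=0.18, dry=0.45, none=0.25; AND[a·b] → w = 0.0203
R2 (z=73.0): moderate=0.72, dry=0.45; AND[a·b] → w = 0.3240
R3 (z=94.0): moderate=0.72, ¬severe=1−0.75=0.25; AND[a·b] → w = 0.1800
R4 (z=96.0): moderate=0.72 → w = 0.7200
Weighted average = (0.0203·38.9 + 0.3240·73.0 + 0.1800·94.0 + 0.7200·96.0) / (0.0203 + 0.3240 + 0.1800 + 0.7200)
  = 110.4797 / 1.2443 = 88.79

88.79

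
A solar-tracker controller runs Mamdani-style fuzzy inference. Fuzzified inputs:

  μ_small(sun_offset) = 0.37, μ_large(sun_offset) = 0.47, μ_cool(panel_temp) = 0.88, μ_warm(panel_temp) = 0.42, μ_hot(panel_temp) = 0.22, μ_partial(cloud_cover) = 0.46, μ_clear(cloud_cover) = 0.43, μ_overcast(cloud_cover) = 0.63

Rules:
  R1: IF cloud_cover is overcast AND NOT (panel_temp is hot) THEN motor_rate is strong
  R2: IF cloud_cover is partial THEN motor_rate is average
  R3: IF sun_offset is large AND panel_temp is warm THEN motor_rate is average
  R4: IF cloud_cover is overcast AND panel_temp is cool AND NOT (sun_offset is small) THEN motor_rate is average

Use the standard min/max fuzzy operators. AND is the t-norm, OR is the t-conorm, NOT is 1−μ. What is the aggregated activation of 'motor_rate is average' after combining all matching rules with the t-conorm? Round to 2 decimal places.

0.63

R1: overcast=0.63, ¬hot=1−0.22=0.78; AND[min(a, b)] → w = 0.63
R2: partial=0.46 → w = 0.46
R3: large=0.47, warm=0.42; AND[min(a, b)] → w = 0.42
R4: overcast=0.63, cool=0.88, ¬small=1−0.37=0.63; AND[min(a, b)] → w = 0.63
Rules with consequent 'average': {R2, R3, R4} → strengths 0.46, 0.42, 0.63
Aggregate via t-conorm [max(a, b)]: 0.63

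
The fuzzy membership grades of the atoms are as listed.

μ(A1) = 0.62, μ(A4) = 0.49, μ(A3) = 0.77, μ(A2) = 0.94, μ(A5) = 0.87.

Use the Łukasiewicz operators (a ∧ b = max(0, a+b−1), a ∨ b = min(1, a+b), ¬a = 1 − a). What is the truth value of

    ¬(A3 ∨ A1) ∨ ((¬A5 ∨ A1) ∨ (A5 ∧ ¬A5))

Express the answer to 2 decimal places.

0.75

A3 ∨ A1 = min(1, a+b) on (0.77, 0.62) = 1.00
¬(A3 ∨ A1) = 1 − 1.00 = 0.00
¬A5 = 1 − 0.87 = 0.13
¬A5 ∨ A1 = min(1, a+b) on (0.13, 0.62) = 0.75
¬A5 = 1 − 0.87 = 0.13
A5 ∧ ¬A5 = max(0, a+b−1) on (0.87, 0.13) = 0.00
(¬A5 ∨ A1) ∨ (A5 ∧ ¬A5) = min(1, a+b) on (0.75, 0.00) = 0.75
¬(A3 ∨ A1) ∨ ((¬A5 ∨ A1) ∨ (A5 ∧ ¬A5)) = min(1, a+b) on (0.00, 0.75) = 0.75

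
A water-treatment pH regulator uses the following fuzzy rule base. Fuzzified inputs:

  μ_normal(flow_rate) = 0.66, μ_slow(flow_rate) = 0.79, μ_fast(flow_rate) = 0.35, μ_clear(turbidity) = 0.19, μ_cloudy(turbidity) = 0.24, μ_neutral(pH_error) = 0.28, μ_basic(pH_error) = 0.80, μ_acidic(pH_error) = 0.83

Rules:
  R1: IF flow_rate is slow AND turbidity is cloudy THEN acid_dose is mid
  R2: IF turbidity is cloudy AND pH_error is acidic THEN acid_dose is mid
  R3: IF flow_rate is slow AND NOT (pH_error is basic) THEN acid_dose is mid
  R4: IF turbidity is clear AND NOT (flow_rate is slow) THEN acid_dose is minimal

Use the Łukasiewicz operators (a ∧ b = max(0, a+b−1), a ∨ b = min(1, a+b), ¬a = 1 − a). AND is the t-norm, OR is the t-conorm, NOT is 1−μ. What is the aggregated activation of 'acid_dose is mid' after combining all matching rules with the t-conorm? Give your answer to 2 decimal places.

0.10

R1: slow=0.79, cloudy=0.24; AND[max(0, a+b−1)] → w = 0.03
R2: cloudy=0.24, acidic=0.83; AND[max(0, a+b−1)] → w = 0.07
R3: slow=0.79, ¬basic=1−0.80=0.20; AND[max(0, a+b−1)] → w = 0.00
R4: clear=0.19, ¬slow=1−0.79=0.21; AND[max(0, a+b−1)] → w = 0.00
Rules with consequent 'mid': {R1, R2, R3} → strengths 0.03, 0.07, 0.00
Aggregate via t-conorm [min(1, a+b)]: 0.10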